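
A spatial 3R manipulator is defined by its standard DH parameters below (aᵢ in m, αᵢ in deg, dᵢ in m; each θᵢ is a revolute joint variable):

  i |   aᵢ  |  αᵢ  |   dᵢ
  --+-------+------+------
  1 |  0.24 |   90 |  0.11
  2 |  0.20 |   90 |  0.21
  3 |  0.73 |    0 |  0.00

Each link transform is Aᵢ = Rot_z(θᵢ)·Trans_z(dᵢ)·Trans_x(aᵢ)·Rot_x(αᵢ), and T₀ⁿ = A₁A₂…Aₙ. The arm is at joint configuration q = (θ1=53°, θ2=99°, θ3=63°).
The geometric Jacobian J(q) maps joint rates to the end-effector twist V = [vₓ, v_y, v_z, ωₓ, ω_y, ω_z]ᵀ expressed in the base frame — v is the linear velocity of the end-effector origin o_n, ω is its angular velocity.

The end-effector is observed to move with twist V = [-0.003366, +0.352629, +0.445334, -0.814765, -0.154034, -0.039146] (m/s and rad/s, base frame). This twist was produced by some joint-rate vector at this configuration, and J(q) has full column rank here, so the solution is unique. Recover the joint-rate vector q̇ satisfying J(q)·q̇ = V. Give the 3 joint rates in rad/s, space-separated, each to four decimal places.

0.0580 -0.5580 -0.6210

o_n = [0.7816, -0.3925, 0.6349]
J₁: ẑ×o_n = [0.3925, 0.7816, -0.0000], ω = ẑ
J2: z=[0.7986, -0.6018, 0.0000] o=[0.1444, 0.1917, 0.1100] → [-0.3159, -0.4192, -0.0831, 0.7986, -0.6018, 0.0000]
J3: z=[0.5944, 0.7888, 0.1564] o=[0.2933, 0.0403, 0.3075] → [0.3259, -0.1182, -0.6424, 0.5944, 0.7888, 0.1564]
q̇ = J⁺·V = [0.0580, -0.5580, -0.6210]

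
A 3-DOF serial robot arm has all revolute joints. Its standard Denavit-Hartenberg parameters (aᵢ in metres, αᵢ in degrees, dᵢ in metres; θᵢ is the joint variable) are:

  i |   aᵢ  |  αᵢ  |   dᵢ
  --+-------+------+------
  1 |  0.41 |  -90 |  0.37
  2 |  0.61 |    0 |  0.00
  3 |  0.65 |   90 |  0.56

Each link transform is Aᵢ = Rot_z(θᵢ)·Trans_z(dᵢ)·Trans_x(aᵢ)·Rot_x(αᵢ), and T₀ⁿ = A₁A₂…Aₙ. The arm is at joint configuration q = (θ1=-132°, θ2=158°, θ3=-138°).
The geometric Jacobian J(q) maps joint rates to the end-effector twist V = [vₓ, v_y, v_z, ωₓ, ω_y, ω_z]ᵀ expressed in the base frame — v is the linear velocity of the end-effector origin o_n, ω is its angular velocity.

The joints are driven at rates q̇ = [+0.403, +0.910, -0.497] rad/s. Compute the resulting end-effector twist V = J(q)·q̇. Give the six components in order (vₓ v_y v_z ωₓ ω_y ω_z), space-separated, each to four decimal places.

o_n = [0.1116, -0.7130, -0.0808]
J₁: ẑ×o_n = [0.7130, 0.1116, -0.0000], ω = ẑ
J2: z=[0.7431, -0.6691, 0.0000] o=[-0.2743, -0.3047, 0.3700] → [0.3017, 0.3350, -0.0452, 0.7431, -0.6691, 0.0000]
J3: z=[0.7431, -0.6691, 0.0000] o=[0.1041, 0.1156, 0.1415] → [0.1488, 0.1652, -0.6108, 0.7431, -0.6691, 0.0000]
V = J·q̇ = [0.4879, 0.2677, 0.2624, 0.3069, -0.2764, 0.4030]

0.4879 0.2677 0.2624 0.3069 -0.2764 0.4030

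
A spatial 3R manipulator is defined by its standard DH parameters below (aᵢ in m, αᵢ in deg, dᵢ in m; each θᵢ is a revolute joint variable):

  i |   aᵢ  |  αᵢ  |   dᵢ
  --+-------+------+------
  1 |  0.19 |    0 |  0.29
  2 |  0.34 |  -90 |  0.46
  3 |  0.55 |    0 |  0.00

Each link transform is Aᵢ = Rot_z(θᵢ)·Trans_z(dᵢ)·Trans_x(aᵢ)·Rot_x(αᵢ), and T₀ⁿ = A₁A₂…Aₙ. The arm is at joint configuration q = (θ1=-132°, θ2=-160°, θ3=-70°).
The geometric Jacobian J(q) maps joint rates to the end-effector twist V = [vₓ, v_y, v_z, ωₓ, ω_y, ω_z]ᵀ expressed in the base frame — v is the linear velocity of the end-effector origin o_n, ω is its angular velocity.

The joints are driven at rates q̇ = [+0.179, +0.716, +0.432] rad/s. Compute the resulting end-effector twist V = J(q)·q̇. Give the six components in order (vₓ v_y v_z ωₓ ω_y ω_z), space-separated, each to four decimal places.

o_n = [0.0707, 0.3485, 1.2668]
J₁: ẑ×o_n = [-0.3485, 0.0707, 0.0000], ω = ẑ
J2: z=[0.0000, 0.0000, 1.0000] o=[-0.1271, -0.1412, 0.2900] → [-0.4897, 0.1978, 0.0000, 0.0000, 0.0000, 1.0000]
J3: z=[-0.9272, 0.3746, 0.0000] o=[0.0002, 0.1740, 0.7500] → [0.1936, 0.4792, -0.1881, -0.9272, 0.3746, 0.0000]
V = J·q̇ = [-0.3293, 0.3613, -0.0813, -0.4005, 0.1618, 0.8950]

-0.3293 0.3613 -0.0813 -0.4005 0.1618 0.8950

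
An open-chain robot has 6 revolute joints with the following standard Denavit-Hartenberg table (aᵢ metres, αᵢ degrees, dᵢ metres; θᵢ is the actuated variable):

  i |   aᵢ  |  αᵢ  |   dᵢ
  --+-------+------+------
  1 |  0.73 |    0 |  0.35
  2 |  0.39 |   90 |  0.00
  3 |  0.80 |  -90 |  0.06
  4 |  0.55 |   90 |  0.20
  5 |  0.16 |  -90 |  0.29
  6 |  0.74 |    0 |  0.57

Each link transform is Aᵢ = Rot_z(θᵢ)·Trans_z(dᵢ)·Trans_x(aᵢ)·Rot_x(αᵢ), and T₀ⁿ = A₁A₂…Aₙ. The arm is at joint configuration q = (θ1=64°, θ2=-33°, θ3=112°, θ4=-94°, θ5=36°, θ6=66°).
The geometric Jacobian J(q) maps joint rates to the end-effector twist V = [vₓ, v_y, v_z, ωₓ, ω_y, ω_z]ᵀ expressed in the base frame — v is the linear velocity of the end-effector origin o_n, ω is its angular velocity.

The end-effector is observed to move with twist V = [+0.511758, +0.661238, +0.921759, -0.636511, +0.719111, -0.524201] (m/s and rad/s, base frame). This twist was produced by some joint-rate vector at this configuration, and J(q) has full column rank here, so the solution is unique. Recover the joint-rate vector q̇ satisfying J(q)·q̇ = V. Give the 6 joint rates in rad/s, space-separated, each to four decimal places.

-0.4900 0.5610 -0.5290 -0.1380 0.5140 0.6470

o_n = [-0.1070, -0.3861, 1.0616]
J₁: ẑ×o_n = [0.3861, -0.1070, 0.0000], ω = ẑ
J2: z=[0.0000, 0.0000, 1.0000] o=[0.3200, 0.6561, 0.3500] → [1.0422, -0.4270, 0.0000, 0.0000, 0.0000, 1.0000]
J3: z=[0.5150, -0.8572, 0.0000] o=[0.6543, 0.8570, 0.3500] → [-0.6100, -0.3665, -1.2928, 0.5150, -0.8572, 0.0000]
J4: z=[-0.7948, -0.4775, -0.3746] o=[0.4283, 0.6512, 1.0917] → [-0.3742, 0.1766, 0.5687, -0.7948, -0.4775, -0.3746]
J5: z=[0.2844, 0.2523, -0.9249] o=[0.5643, 0.0928, 0.9813] → [-0.4227, 0.5980, 0.0331, 0.2844, 0.2523, -0.9249]
J6: z=[-0.9581, 0.1084, -0.2650] o=[0.6414, 0.0121, 0.6694] → [-0.0630, 0.5741, 0.4626, -0.9581, 0.1084, -0.2650]
q̇ = J⁺·V = [-0.4900, 0.5610, -0.5290, -0.1380, 0.5140, 0.6470]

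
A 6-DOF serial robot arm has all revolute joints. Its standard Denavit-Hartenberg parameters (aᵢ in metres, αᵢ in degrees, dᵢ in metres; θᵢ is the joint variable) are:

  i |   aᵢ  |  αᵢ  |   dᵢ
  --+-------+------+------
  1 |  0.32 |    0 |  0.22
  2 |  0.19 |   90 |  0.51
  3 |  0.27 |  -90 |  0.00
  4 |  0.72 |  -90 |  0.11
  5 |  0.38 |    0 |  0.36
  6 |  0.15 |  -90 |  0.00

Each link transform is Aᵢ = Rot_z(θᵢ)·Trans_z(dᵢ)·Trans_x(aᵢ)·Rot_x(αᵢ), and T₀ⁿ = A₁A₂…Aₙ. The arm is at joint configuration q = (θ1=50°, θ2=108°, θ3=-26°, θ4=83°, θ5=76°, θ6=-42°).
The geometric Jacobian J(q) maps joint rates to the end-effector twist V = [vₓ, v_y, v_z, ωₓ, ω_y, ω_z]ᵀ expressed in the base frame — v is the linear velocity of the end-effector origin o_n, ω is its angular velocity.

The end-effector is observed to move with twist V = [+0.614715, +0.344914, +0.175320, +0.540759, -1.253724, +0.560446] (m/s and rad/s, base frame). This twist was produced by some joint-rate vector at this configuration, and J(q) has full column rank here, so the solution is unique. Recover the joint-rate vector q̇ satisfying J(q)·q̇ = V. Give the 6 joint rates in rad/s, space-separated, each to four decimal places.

-0.2910 -0.3320 -0.7890 0.6380 0.7300 0.6720

o_n = [-0.2181, -0.6332, 0.4103]
J₁: ẑ×o_n = [0.6332, -0.2181, 0.0000], ω = ẑ
J2: z=[0.0000, 0.0000, 1.0000] o=[0.2057, 0.2451, 0.2200] → [0.8784, -0.4238, 0.0000, 0.0000, 0.0000, 1.0000]
J3: z=[0.3746, 0.9272, 0.0000] o=[0.0295, 0.3163, 0.7300] → [-0.2964, 0.1197, -0.1261, 0.3746, 0.9272, 0.0000]
J4: z=[-0.4065, 0.1642, 0.8988] o=[-0.1955, 0.4072, 0.6116] → [0.9021, -0.1022, 0.4266, -0.4065, 0.1642, 0.8988]
J5: z=[0.7815, -0.4472, 0.4351] o=[-0.5810, -0.2078, 0.6720] → [0.3022, 0.3624, -0.1702, 0.7815, -0.4472, 0.4351]
J6: z=[0.7815, -0.4472, 0.4351] o=[-0.1933, -0.5101, 0.4924] → [0.0903, 0.0533, -0.1073, 0.7815, -0.4472, 0.4351]
q̇ = J⁺·V = [-0.2910, -0.3320, -0.7890, 0.6380, 0.7300, 0.6720]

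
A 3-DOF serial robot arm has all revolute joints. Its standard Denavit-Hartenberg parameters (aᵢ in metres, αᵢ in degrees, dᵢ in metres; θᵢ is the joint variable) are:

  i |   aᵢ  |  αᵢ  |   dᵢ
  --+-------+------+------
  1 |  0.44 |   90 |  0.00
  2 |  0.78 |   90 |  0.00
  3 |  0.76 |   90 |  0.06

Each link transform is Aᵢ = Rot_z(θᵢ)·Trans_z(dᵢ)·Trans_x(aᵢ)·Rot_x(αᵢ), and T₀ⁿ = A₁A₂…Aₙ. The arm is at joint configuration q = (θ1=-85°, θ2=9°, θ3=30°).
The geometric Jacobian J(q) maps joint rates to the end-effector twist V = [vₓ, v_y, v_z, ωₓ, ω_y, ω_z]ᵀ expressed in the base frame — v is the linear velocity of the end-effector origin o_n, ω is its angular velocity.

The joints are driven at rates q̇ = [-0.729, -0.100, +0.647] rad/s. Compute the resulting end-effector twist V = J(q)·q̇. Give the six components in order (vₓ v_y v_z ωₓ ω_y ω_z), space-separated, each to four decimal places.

-1.8260 0.3454 -0.1814 0.1084 -0.0921 -1.3680

o_n = [-0.2156, -1.8959, 0.1657]
J₁: ẑ×o_n = [1.8959, -0.2156, 0.0000], ω = ẑ
J2: z=[-0.9962, -0.0872, 0.0000] o=[0.0383, -0.4383, 0.0000] → [-0.0144, 0.1651, 1.4299, -0.9962, -0.0872, 0.0000]
J3: z=[0.0136, -0.1558, -0.9877] o=[0.1055, -1.2058, 0.1220] → [-0.6884, 0.3165, -0.0594, 0.0136, -0.1558, -0.9877]
V = J·q̇ = [-1.8260, 0.3454, -0.1814, 0.1084, -0.0921, -1.3680]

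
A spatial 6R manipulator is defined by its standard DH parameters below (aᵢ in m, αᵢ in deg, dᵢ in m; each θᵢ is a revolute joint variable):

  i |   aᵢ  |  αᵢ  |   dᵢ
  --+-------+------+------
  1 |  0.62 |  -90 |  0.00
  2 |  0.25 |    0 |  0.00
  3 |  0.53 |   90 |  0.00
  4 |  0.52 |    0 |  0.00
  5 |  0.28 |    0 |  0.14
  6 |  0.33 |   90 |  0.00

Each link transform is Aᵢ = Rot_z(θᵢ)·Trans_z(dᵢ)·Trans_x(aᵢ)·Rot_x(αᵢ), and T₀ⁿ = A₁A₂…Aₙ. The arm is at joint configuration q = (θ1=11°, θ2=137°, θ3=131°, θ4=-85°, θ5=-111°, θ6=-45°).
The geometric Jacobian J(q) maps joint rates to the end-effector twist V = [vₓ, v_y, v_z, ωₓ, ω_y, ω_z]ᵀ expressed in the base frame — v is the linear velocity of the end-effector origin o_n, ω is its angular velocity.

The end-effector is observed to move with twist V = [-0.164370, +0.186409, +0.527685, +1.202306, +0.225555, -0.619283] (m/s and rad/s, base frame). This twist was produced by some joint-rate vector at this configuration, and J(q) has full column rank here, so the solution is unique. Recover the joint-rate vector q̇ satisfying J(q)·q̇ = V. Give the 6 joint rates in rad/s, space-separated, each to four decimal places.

-0.6620 0.0330 -0.0410 0.2160 -0.9670 -0.4730

o_n = [0.3158, -0.0937, -0.0293]
J₁: ẑ×o_n = [0.0937, 0.3158, -0.0000], ω = ẑ
J2: z=[-0.1908, 0.9816, 0.0000] o=[0.6086, 0.1183, 0.0000] → [-0.0288, -0.0056, 0.3279, -0.1908, 0.9816, 0.0000]
J3: z=[-0.1908, 0.9816, 0.0000] o=[0.4291, 0.0834, -0.1705] → [0.1386, 0.0269, 0.1450, -0.1908, 0.9816, 0.0000]
J4: z=[-0.9810, -0.1907, -0.0349] o=[0.4110, 0.0799, 0.3592] → [0.0680, -0.3778, 0.1521, -0.9810, -0.1907, -0.0349]
J5: z=[-0.9810, -0.1907, -0.0349] o=[0.5083, -0.4289, 0.4045] → [0.0944, -0.4188, -0.3656, -0.9810, -0.1907, -0.0349]
J6: z=[-0.9810, -0.1907, -0.0349] o=[0.3654, -0.3781, 0.1306] → [0.0404, -0.1551, -0.2884, -0.9810, -0.1907, -0.0349]
q̇ = J⁺·V = [-0.6620, 0.0330, -0.0410, 0.2160, -0.9670, -0.4730]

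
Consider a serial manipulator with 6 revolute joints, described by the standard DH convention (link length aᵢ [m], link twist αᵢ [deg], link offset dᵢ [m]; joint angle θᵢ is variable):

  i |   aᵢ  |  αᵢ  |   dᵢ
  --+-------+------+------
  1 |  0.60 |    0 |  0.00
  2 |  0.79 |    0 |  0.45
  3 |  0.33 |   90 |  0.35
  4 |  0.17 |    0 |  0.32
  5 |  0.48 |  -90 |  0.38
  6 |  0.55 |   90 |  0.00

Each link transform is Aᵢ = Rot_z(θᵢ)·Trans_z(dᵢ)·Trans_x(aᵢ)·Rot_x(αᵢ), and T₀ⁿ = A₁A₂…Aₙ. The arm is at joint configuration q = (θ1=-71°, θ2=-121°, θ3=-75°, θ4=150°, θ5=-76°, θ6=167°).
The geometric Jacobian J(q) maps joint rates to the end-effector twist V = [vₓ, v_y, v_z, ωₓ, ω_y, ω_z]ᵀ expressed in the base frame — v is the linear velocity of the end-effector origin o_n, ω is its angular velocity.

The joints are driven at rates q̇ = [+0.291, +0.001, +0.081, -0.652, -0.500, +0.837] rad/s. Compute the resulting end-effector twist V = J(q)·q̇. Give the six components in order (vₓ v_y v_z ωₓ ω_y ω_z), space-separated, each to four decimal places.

o_n = [-0.0107, -0.2058, 0.8313]
J₁: ẑ×o_n = [0.2058, -0.0107, 0.0000], ω = ẑ
J2: z=[0.0000, 0.0000, 1.0000] o=[0.1953, -0.5673, 0.0000] → [-0.3615, -0.2060, 0.0000, 0.0000, 0.0000, 1.0000]
J3: z=[0.0000, 0.0000, 1.0000] o=[-0.5774, -0.4031, 0.4500] → [-0.1973, 0.5667, 0.0000, 0.0000, 0.0000, 1.0000]
J4: z=[0.9986, 0.0523, 0.0000] o=[-0.5947, -0.0735, 0.8000] → [0.0016, -0.0312, -0.1626, 0.9986, 0.0523, 0.0000]
J5: z=[0.9986, 0.0523, 0.0000] o=[-0.2674, -0.2038, 0.8850] → [-0.0028, 0.0537, -0.0154, 0.9986, 0.0523, 0.0000]
J6: z=[0.0503, -0.9599, 0.2756] o=[0.1052, -0.0518, 1.3464] → [0.5370, -0.0060, -0.1189, 0.0503, -0.9599, 0.2756]
V = J·q̇ = [0.4933, 0.0311, 0.0142, -1.1083, -0.8638, 0.6037]

0.4933 0.0311 0.0142 -1.1083 -0.8638 0.6037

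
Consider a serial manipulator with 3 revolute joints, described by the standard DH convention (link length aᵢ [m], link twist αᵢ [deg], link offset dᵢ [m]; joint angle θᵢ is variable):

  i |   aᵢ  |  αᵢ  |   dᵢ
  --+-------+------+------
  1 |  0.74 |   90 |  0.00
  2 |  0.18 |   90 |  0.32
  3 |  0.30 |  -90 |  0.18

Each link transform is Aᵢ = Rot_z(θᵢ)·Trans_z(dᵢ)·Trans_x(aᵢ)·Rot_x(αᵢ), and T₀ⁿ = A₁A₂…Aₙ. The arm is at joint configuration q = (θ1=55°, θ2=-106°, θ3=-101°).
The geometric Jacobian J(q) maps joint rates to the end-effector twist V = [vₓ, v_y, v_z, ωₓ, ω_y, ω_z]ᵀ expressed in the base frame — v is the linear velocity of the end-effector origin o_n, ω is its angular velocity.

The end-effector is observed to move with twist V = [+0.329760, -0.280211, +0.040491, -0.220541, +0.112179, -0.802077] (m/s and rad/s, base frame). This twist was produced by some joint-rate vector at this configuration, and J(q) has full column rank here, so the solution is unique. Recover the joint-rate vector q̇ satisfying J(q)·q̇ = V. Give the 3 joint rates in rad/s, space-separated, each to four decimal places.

-0.8120 -0.2450 0.0360

o_n = [0.3267, 0.4221, -0.0684]
J₁: ẑ×o_n = [-0.4221, 0.3267, 0.0000], ω = ẑ
J2: z=[0.8192, -0.5736, 0.0000] o=[0.4244, 0.6062, 0.0000] → [0.0392, 0.0560, -0.2069, 0.8192, -0.5736, 0.0000]
J3: z=[-0.5514, -0.7874, 0.2756] o=[0.6581, 0.3820, -0.1730] → [-0.0934, -0.0337, -0.2831, -0.5514, -0.7874, 0.2756]
q̇ = J⁺·V = [-0.8120, -0.2450, 0.0360]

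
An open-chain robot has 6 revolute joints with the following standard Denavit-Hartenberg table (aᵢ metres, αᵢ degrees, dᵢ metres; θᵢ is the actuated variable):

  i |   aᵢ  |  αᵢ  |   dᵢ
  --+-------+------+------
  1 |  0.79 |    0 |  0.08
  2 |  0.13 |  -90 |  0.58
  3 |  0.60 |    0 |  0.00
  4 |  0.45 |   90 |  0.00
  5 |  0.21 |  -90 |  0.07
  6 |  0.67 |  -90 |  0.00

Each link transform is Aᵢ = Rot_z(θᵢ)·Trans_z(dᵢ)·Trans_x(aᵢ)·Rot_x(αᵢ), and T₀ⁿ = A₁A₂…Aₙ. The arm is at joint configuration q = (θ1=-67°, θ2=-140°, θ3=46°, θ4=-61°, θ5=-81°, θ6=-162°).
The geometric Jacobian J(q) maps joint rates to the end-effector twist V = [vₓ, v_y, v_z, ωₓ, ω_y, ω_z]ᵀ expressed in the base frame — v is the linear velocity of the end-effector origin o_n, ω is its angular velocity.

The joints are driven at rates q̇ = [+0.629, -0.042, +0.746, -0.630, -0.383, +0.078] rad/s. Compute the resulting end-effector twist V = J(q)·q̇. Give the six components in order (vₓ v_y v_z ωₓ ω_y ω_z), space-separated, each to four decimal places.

0.5677 -0.4297 -0.2551 -0.2128 -0.0354 0.2370

o_n = [-0.6360, -0.7194, 0.5952]
J₁: ẑ×o_n = [0.7194, -0.6360, 0.0000], ω = ẑ
J2: z=[0.0000, 0.0000, 1.0000] o=[0.3087, -0.7272, 0.0800] → [-0.0078, -0.9446, 0.0000, 0.0000, 0.0000, 1.0000]
J3: z=[-0.4540, -0.8910, 0.0000] o=[0.1928, -0.6682, 0.6600] → [0.0578, -0.0294, -0.7152, -0.4540, -0.8910, 0.0000]
J4: z=[-0.4540, -0.8910, 0.0000] o=[-0.1785, -0.4790, 0.2284] → [-0.3268, 0.1665, -0.2984, -0.4540, -0.8910, 0.0000]
J5: z=[0.2306, -0.1175, 0.9659] o=[-0.5658, -0.2816, 0.3449] → [0.3935, -0.1255, -0.1092, 0.2306, -0.1175, 0.9659]
J6: z=[-0.9211, 0.2937, 0.2556] o=[-0.4838, -0.0906, 0.4210] → [0.2119, 0.1215, 0.6239, -0.9211, 0.2937, 0.2556]
V = J·q̇ = [0.5677, -0.4297, -0.2551, -0.2128, -0.0354, 0.2370]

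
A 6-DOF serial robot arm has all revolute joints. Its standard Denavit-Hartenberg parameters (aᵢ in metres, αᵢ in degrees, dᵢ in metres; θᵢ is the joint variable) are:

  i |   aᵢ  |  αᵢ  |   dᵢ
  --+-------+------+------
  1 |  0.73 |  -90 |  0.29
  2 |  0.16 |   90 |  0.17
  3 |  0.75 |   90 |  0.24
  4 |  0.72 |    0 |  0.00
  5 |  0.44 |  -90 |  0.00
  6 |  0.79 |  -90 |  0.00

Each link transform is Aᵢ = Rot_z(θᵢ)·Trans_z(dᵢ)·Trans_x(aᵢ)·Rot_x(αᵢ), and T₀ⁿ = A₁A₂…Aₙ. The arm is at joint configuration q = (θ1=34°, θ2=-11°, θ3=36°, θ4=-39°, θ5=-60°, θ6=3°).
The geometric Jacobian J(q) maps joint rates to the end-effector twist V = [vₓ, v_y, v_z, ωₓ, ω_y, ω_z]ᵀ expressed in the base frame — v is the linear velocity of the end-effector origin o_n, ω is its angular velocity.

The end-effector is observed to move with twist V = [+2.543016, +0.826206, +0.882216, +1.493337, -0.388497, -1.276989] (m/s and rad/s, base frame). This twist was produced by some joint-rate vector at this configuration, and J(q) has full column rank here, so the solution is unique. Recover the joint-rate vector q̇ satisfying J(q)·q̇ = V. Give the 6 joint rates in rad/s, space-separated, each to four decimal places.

-0.4100 -0.4980 -1.0000 0.1970 0.8280 0.2930

o_n = [1.1960, 1.8442, -0.9123]
J₁: ẑ×o_n = [-1.8442, 1.1960, 0.0000], ω = ẑ
J2: z=[-0.5592, 0.8290, 0.0000] o=[0.6052, 0.4082, 0.2900] → [-0.9968, -0.6723, -1.2928, -0.5592, 0.8290, 0.0000]
J3: z=[-0.1582, -0.1067, 0.9816] o=[0.6403, 0.6370, 0.3205] → [-1.0535, 0.3504, -0.1317, -0.1582, -0.1067, 0.9816]
J4: z=[0.9307, -0.3481, 0.1122] o=[0.8497, 1.3099, 0.6719] → [0.4915, 1.5133, 0.6179, 0.9307, -0.3481, 0.1122]
J5: z=[0.9307, -0.3481, 0.1122] o=[1.1058, 1.8794, 0.3135] → [0.4306, 1.1510, -0.0013, 0.9307, -0.3481, 0.1122]
J6: z=[0.3504, 0.9366, -0.0011] o=[1.1519, 1.8617, -0.1237] → [-0.7386, 0.2763, -0.0474, 0.3504, 0.9366, -0.0011]
q̇ = J⁺·V = [-0.4100, -0.4980, -1.0000, 0.1970, 0.8280, 0.2930]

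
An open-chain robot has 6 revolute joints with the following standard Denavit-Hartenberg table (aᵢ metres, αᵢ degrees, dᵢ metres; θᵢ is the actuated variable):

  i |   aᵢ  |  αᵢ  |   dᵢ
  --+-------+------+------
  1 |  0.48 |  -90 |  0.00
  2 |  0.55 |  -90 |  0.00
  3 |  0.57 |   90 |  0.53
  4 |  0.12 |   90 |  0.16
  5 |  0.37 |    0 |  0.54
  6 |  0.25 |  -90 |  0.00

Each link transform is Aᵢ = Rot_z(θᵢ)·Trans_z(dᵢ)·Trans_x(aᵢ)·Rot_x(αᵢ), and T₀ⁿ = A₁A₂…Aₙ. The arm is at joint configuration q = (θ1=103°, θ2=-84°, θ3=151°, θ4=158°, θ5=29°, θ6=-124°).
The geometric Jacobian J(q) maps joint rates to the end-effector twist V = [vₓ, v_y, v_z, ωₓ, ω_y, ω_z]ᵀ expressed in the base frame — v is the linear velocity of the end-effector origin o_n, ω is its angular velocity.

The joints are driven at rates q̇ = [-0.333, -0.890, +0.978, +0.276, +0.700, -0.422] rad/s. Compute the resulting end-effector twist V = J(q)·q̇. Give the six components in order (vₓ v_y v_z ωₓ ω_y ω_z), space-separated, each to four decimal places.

o_n = [-0.1230, 1.7054, 0.1347]
J₁: ẑ×o_n = [-1.7054, -0.1230, 0.0000], ω = ẑ
J2: z=[-0.9744, -0.2250, 0.0000] o=[-0.1080, 0.4677, 0.0000] → [-0.0303, 0.1313, -1.2094, -0.9744, -0.2250, 0.0000]
J3: z=[-0.2237, 0.9690, -0.1045] o=[-0.1209, 0.5237, 0.5470] → [-0.2760, -0.0920, -0.2624, -0.2237, 0.9690, -0.1045]
J4: z=[0.8408, 0.2461, 0.4822] o=[0.0415, 1.0487, -0.0042] → [-0.2825, -0.1961, 0.5927, 0.8408, 0.2461, 0.4822]
J5: z=[-0.0228, 0.9060, -0.4228] o=[0.1111, 1.1294, 0.1650] → [0.2161, 0.0983, 0.1990, -0.0228, 0.9060, -0.4228]
J6: z=[-0.0228, 0.9060, -0.4228] o=[0.0746, 1.7743, 0.2715] → [-0.1530, 0.0804, 0.1806, -0.0228, 0.9060, -0.4228]
V = J·q̇ = [0.4629, -0.1851, 1.0464, 0.8741, 1.4677, -0.4197]

0.4629 -0.1851 1.0464 0.8741 1.4677 -0.4197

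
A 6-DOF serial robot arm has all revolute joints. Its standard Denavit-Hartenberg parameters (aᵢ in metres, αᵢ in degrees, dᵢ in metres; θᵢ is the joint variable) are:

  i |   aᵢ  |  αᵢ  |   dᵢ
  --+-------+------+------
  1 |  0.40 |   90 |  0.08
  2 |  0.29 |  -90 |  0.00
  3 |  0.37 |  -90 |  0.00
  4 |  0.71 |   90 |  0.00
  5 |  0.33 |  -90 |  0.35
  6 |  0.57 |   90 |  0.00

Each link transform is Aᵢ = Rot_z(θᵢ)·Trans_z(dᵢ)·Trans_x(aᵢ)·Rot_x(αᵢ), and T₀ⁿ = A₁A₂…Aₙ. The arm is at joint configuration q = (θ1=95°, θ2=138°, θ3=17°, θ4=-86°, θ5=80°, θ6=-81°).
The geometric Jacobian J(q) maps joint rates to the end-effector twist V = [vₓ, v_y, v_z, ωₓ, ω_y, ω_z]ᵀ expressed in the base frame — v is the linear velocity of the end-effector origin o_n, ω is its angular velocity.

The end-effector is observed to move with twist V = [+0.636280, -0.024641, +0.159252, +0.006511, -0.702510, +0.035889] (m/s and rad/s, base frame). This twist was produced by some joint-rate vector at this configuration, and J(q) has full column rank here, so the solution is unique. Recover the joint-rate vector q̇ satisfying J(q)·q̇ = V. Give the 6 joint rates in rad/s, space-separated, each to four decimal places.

0.8770 -0.4210 0.6520 -0.2620 0.1780 -0.4370

o_n = [-0.2564, 0.0323, -0.7454]
J₁: ẑ×o_n = [-0.0323, -0.2564, 0.0000], ω = ẑ
J2: z=[0.9962, 0.0872, 0.0000] o=[-0.0349, 0.3985, 0.0800] → [-0.0719, 0.8223, -0.3455, 0.9962, 0.0872, 0.0000]
J3: z=[0.0583, -0.6666, -0.7431] o=[-0.0161, 0.1838, 0.2740] → [0.5670, 0.2381, -0.1690, 0.0583, -0.6666, -0.7431]
J4: z=[-0.9716, 0.1331, -0.1956] o=[-0.1009, -0.0876, 0.5108] → [-0.1437, -1.1901, -0.0958, -0.9716, 0.1331, -0.1956]
J5: z=[0.2328, 0.6852, -0.6902] o=[-0.0710, -0.5960, 0.0162] → [-0.0881, 0.3053, 0.2734, 0.2328, 0.6852, -0.6902]
J6: z=[-0.2103, 0.7284, 0.6521] o=[-0.3028, -0.3540, -0.3289] → [-0.5553, -0.0573, -0.1150, -0.2103, 0.7284, 0.6521]
q̇ = J⁺·V = [0.8770, -0.4210, 0.6520, -0.2620, 0.1780, -0.4370]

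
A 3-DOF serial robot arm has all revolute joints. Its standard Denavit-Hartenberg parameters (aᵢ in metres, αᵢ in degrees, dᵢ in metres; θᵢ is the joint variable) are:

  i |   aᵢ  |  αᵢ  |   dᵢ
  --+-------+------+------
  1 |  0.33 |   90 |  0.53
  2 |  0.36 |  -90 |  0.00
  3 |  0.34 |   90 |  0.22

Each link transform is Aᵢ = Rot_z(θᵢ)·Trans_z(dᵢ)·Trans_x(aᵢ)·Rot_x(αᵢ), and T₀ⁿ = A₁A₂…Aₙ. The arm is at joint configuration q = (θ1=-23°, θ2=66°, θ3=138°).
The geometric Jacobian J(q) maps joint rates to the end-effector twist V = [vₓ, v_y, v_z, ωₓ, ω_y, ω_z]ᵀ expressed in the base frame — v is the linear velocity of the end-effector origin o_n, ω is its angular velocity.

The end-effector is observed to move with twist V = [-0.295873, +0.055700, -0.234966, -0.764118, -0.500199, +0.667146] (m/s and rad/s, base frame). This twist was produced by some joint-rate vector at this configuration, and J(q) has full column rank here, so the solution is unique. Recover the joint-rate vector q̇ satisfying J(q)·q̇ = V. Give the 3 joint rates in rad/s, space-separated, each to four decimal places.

0.4410 0.7590 0.5560

o_n = [0.2478, 0.1419, 0.7175]
J₁: ẑ×o_n = [-0.1419, 0.2478, 0.0000], ω = ẑ
J2: z=[-0.3907, -0.9205, 0.0000] o=[0.3038, -0.1289, 0.5300] → [-0.1726, 0.0733, -0.1573, -0.3907, -0.9205, 0.0000]
J3: z=[-0.8409, 0.3570, 0.4067] o=[0.4386, -0.1862, 0.8589] → [-0.1839, -0.1964, -0.2078, -0.8409, 0.3570, 0.4067]
q̇ = J⁺·V = [0.4410, 0.7590, 0.5560]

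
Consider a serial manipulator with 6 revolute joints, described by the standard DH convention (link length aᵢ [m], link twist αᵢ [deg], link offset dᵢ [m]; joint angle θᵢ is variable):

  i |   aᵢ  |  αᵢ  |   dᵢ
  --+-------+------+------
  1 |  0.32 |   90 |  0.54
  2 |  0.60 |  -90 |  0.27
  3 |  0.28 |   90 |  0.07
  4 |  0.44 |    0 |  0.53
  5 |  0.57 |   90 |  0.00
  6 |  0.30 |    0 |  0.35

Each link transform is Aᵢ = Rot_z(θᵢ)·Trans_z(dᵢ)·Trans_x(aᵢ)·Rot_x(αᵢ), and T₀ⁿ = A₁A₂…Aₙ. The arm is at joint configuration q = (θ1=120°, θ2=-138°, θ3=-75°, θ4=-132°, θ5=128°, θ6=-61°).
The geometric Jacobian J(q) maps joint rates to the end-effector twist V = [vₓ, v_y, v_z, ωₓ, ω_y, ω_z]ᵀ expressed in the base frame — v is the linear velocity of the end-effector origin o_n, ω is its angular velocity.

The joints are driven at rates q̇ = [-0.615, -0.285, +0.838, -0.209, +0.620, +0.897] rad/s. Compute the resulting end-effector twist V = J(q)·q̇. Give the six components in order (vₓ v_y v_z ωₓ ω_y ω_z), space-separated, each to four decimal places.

0.4830 -0.6083 -0.3869 -0.3416 0.1135 -0.2963

o_n = [1.1096, 0.0603, 0.6821]
J₁: ẑ×o_n = [-0.0603, 1.1096, 0.0000], ω = ẑ
J2: z=[0.8660, 0.5000, 0.0000] o=[-0.1600, 0.2771, 0.5400] → [0.0711, -0.1231, -0.8226, 0.8660, 0.5000, 0.0000]
J3: z=[-0.3346, 0.5795, -0.7431] o=[0.2968, 0.0260, 0.1385] → [0.3406, -0.4222, -0.4825, -0.3346, 0.5795, -0.7431]
J4: z=[-0.1348, 0.7511, 0.6463] o=[0.5345, 0.1551, 0.0380] → [0.5451, 0.4585, -0.4192, -0.1348, 0.7511, 0.6463]
J5: z=[-0.1348, 0.7511, 0.6463] o=[0.2979, 0.2706, 0.6745] → [0.1416, 0.5257, -0.5813, -0.1348, 0.7511, 0.6463]
J6: z=[0.2687, -0.6001, 0.7534] o=[0.8415, 0.4274, 0.6056] → [0.2307, 0.1814, 0.0623, 0.2687, -0.6001, 0.7534]
V = J·q̇ = [0.4830, -0.6083, -0.3869, -0.3416, 0.1135, -0.2963]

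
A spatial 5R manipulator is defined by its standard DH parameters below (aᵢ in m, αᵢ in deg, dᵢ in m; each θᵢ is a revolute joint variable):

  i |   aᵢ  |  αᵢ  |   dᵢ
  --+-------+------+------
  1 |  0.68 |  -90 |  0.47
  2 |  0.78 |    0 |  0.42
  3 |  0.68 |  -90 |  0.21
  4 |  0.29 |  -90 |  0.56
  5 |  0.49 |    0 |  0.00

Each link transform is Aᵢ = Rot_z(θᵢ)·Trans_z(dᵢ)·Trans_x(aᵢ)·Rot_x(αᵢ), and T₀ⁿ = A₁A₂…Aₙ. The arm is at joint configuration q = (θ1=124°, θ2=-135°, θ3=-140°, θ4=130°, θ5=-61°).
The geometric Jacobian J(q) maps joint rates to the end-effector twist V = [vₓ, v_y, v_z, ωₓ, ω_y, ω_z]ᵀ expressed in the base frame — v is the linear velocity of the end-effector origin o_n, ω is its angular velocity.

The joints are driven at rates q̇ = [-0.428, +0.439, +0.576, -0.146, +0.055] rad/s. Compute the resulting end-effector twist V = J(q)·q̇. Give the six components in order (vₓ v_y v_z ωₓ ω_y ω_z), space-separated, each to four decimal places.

-0.1945 -0.2235 1.1690 -0.9501 -0.4698 -0.3733

o_n = [0.2750, -0.8116, 0.5958]
J₁: ẑ×o_n = [0.8116, 0.2750, -0.0000], ω = ẑ
J2: z=[-0.8290, -0.5592, 0.0000] o=[-0.3803, 0.5637, 0.4700] → [-0.0703, 0.1043, 1.5066, -0.8290, -0.5592, 0.0000]
J3: z=[-0.8290, -0.5592, 0.0000] o=[-0.4200, -0.1284, 1.0215] → [0.2381, -0.3530, 0.9551, -0.8290, -0.5592, 0.0000]
J4: z=[0.5571, -0.8259, -0.0872] o=[-0.6273, -0.1967, 0.3441] → [-0.2614, -0.2188, 0.4026, 0.5571, -0.8259, -0.0872]
J5: z=[-0.4956, -0.4148, 0.7631] o=[-0.1221, -0.5484, 0.4810] → [0.1533, 0.3599, 0.2951, -0.4956, -0.4148, 0.7631]
V = J·q̇ = [-0.1945, -0.2235, 1.1690, -0.9501, -0.4698, -0.3733]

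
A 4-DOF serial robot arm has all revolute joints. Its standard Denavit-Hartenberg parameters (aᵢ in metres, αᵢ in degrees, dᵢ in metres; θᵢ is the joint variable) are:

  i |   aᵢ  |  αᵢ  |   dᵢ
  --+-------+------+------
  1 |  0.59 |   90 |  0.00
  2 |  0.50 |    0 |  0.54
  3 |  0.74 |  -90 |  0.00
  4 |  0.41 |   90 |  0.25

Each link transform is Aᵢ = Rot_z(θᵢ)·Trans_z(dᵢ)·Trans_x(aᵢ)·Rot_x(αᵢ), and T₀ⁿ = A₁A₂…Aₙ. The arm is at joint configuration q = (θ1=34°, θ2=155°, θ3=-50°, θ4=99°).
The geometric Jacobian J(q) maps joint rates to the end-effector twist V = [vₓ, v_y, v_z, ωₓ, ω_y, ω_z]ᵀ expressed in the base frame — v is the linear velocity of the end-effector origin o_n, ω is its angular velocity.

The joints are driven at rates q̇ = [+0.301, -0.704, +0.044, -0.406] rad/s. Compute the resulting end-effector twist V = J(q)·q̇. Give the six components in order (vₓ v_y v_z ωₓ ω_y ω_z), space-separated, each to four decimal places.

0.4760 0.2510 0.7527 -0.0439 0.7665 0.4061

o_n = [-0.1562, -0.2683, 0.7994]
J₁: ẑ×o_n = [0.2683, -0.1562, 0.0000], ω = ẑ
J2: z=[0.5592, -0.8290, 0.0000] o=[0.4891, 0.3299, 0.0000] → [-0.6628, -0.4470, -0.8696, 0.5592, -0.8290, 0.0000]
J3: z=[0.5592, -0.8290, 0.0000] o=[0.4154, -0.3712, 0.2113] → [-0.4876, -0.3289, -0.4164, 0.5592, -0.8290, 0.0000]
J4: z=[-0.8008, -0.5401, -0.2588] o=[0.2566, -0.4783, 0.9261] → [0.1228, 0.0054, -0.3912, -0.8008, -0.5401, -0.2588]
V = J·q̇ = [0.4760, 0.2510, 0.7527, -0.0439, 0.7665, 0.4061]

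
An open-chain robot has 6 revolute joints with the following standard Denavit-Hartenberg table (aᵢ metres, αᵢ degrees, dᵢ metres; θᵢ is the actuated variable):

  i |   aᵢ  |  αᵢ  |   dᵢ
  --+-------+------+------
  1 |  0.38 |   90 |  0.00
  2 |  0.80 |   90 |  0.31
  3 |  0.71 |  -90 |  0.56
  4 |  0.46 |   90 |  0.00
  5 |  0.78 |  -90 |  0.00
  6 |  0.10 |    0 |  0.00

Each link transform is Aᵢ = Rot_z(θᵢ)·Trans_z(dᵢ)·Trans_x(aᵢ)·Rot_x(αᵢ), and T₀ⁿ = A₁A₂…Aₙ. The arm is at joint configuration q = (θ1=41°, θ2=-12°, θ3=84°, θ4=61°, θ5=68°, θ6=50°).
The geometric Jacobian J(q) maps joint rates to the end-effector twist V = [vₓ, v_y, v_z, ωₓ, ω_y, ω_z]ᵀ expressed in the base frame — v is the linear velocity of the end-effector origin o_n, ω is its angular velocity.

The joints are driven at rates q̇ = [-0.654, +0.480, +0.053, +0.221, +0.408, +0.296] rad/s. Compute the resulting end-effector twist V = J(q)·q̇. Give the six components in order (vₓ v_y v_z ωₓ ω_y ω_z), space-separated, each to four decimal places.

-0.9233 -0.7964 -0.0873 0.1803 -0.8202 -1.0704

o_n = [1.3279, -0.7081, 0.1261]
J₁: ẑ×o_n = [0.7081, 1.3279, -0.0000], ω = ẑ
J2: z=[0.6561, -0.7547, 0.0000] o=[0.2868, 0.2493, 0.0000] → [-0.0951, -0.0827, 0.1577, 0.6561, -0.7547, 0.0000]
J3: z=[-0.1569, -0.1364, -0.9781] o=[1.0807, 0.5287, -0.1663] → [-1.2496, -0.1959, 0.2278, -0.1569, -0.1364, -0.9781]
J4: z=[-0.6656, -0.7171, 0.2068] o=[1.5109, -0.0329, -0.7295] → [-0.4739, 0.5316, 0.3181, -0.6656, -0.7171, 0.2068]
J5: z=[0.5621, -0.6639, -0.4932] o=[1.7368, -0.1305, -0.3408] → [-0.5948, -0.0608, -0.5960, 0.5621, -0.6639, -0.4932]
J6: z=[-0.7046, -0.0720, -0.7060] o=[1.3989, -0.7111, 0.0556] → [-0.0029, 0.0997, -0.0072, -0.7046, -0.0720, -0.7060]
V = J·q̇ = [-0.9233, -0.7964, -0.0873, 0.1803, -0.8202, -1.0704]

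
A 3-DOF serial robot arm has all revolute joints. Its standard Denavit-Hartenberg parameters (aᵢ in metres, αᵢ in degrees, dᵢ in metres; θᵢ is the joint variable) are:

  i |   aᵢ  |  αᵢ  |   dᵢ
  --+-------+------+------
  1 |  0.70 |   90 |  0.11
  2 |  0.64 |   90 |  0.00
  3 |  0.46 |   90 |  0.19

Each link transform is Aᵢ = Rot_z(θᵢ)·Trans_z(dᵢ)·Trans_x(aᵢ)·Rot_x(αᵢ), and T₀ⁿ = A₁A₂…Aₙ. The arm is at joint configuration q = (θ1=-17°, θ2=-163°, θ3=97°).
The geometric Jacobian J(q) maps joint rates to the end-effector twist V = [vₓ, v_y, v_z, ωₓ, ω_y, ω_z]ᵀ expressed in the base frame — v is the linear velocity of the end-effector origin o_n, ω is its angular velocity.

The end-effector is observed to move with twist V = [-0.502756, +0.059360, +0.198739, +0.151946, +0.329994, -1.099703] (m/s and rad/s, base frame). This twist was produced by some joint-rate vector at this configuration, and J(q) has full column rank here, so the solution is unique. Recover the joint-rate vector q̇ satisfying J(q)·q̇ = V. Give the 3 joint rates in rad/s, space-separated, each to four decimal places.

-0.9400 -0.3600 -0.1670

o_n = [-0.0512, -0.4618, 0.1210]
J₁: ẑ×o_n = [0.4618, -0.0512, 0.0000], ω = ẑ
J2: z=[-0.2924, -0.9563, 0.0000] o=[0.6694, -0.2047, 0.1100] → [-0.0105, 0.0032, -0.6140, -0.2924, -0.9563, 0.0000]
J3: z=[-0.2796, 0.0855, 0.9563] o=[0.0841, -0.0257, -0.0771] → [0.4339, -0.0740, 0.1335, -0.2796, 0.0855, 0.9563]
q̇ = J⁺·V = [-0.9400, -0.3600, -0.1670]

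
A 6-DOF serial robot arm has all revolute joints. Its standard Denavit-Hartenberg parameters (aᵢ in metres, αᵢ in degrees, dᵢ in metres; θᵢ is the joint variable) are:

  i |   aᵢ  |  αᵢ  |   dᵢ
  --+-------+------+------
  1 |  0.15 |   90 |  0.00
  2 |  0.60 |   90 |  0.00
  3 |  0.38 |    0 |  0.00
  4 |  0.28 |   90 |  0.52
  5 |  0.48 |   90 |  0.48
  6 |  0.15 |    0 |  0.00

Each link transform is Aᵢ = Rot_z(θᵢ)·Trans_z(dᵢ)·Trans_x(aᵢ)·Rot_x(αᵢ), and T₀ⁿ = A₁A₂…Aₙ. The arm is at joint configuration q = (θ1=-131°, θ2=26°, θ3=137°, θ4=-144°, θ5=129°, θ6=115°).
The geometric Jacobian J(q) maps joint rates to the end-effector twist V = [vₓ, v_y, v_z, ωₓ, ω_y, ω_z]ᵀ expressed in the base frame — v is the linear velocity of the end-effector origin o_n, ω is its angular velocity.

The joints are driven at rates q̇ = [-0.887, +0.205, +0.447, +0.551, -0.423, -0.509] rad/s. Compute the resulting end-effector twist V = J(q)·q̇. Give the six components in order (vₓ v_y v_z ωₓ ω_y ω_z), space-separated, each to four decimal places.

-1.0226 -0.4946 0.2331 -0.5017 0.4487 -1.6456

o_n = [-0.2297, -0.8044, -0.6423]
J₁: ẑ×o_n = [0.8044, -0.2297, 0.0000], ω = ẑ
J2: z=[-0.7547, 0.6561, 0.0000] o=[-0.0984, -0.1132, 0.0000] → [-0.4214, -0.4848, 0.6078, -0.7547, 0.6561, 0.0000]
J3: z=[-0.2876, -0.3308, -0.8988] o=[-0.4522, -0.5202, 0.2630] → [0.0441, -0.4603, 0.1553, -0.2876, -0.3308, -0.8988]
J4: z=[-0.2876, -0.3308, -0.8988] o=[-0.4839, -0.1617, 0.1412] → [-0.3185, -0.4538, 0.2690, -0.2876, -0.3308, -0.8988]
J5: z=[0.8209, -0.5685, -0.0534] o=[-0.7716, -0.5446, -0.2044] → [0.2351, 0.3306, 0.0948, 0.8209, -0.5685, -0.0534]
J6: z=[-0.5643, -0.7936, -0.2275] o=[-0.3358, -0.7134, -0.6967] → [-0.0639, 0.0066, 0.1356, -0.5643, -0.7936, -0.2275]
V = J·q̇ = [-1.0226, -0.4946, 0.2331, -0.5017, 0.4487, -1.6456]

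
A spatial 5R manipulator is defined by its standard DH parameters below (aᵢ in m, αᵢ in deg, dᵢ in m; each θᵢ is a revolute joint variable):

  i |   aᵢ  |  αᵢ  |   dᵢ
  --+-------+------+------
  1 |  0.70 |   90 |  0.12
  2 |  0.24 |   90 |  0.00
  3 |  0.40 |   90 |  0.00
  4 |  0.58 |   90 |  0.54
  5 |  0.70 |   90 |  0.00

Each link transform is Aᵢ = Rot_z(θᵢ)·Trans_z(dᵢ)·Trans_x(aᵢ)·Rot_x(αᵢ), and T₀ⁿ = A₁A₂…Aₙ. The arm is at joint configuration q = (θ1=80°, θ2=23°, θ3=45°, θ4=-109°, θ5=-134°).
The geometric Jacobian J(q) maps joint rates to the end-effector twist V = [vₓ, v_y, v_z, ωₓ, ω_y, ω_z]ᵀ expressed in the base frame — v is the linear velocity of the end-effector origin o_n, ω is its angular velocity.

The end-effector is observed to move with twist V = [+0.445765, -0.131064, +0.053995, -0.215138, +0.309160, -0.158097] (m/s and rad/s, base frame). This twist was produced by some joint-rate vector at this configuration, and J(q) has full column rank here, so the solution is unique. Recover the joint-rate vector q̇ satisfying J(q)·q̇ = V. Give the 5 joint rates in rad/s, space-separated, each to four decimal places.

o_n = [0.4317, 1.0921, 0.4075]
J₁: ẑ×o_n = [-1.0921, 0.4317, 0.0000], ω = ẑ
J2: z=[0.9848, -0.1736, 0.0000] o=[0.1216, 0.6894, 0.1200] → [-0.0499, -0.2832, 0.4505, 0.9848, -0.1736, 0.0000]
J3: z=[0.0678, 0.3848, -0.9205] o=[0.1599, 0.9069, 0.2138] → [0.2450, -0.2633, -0.0920, 0.0678, 0.3848, -0.9205]
J4: z=[-0.5833, 0.7638, 0.2763] o=[0.4837, 1.1142, 0.3243] → [0.0697, 0.0342, 0.0526, -0.5833, 0.7638, 0.2763]
J5: z=[-0.7432, -0.3647, -0.5609] o=[-0.0214, 1.2178, 0.9261] → [0.1187, -0.6396, 0.2586, -0.7432, -0.3647, -0.5609]
q̇ = J⁺·V = [-0.4100, 0.0520, -0.1210, 0.4680, -0.0200]

-0.4100 0.0520 -0.1210 0.4680 -0.0200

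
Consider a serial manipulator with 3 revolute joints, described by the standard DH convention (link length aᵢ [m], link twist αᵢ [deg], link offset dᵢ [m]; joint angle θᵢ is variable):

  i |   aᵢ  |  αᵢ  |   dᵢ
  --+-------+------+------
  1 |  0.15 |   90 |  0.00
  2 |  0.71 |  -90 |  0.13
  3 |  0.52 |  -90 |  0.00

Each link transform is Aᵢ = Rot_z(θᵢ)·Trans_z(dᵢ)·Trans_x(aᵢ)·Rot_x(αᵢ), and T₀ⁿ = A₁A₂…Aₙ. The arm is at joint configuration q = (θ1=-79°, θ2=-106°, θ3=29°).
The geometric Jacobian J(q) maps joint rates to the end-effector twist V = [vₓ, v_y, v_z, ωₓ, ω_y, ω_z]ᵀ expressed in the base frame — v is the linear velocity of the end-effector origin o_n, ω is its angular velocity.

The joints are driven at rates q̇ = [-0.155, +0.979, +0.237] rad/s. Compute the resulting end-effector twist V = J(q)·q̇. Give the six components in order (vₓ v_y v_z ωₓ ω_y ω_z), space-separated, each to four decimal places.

o_n = [0.0872, 0.1912, -1.1197]
J₁: ẑ×o_n = [-0.1912, 0.0872, 0.0000], ω = ẑ
J2: z=[-0.9816, -0.1908, 0.0000] o=[0.0286, -0.1472, 0.0000] → [0.2136, -1.0991, -0.3211, -0.9816, -0.1908, 0.0000]
J3: z=[0.1834, -0.9436, -0.2756] o=[-0.1363, 0.0201, -0.6825] → [0.4597, 0.0186, 0.2423, 0.1834, -0.9436, -0.2756]
V = J·q̇ = [0.3477, -1.0851, -0.2569, -0.9175, -0.4104, -0.2203]

0.3477 -1.0851 -0.2569 -0.9175 -0.4104 -0.2203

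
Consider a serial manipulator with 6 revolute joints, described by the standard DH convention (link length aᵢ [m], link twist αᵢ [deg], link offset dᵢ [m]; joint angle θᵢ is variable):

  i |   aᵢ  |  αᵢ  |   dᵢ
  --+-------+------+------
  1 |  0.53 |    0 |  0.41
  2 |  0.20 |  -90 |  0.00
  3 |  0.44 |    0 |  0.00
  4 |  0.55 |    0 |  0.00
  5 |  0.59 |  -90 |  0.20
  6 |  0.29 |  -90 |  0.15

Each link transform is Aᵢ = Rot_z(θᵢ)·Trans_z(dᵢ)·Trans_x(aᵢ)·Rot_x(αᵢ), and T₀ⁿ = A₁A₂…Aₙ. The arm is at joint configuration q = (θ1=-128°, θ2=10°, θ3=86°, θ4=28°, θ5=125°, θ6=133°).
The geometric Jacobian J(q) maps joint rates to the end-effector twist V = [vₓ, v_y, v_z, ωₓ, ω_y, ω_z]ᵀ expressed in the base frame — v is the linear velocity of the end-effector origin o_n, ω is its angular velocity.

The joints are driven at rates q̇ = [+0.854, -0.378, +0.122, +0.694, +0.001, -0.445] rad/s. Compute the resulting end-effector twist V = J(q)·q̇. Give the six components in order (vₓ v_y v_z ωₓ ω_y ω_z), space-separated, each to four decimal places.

o_n = [-0.3058, -0.3533, -0.1179]
J₁: ẑ×o_n = [0.3533, -0.3058, 0.0000], ω = ẑ
J2: z=[0.0000, 0.0000, 1.0000] o=[-0.3263, -0.4176, 0.4100] → [-0.0643, 0.0205, 0.0000, 0.0000, 0.0000, 1.0000]
J3: z=[0.8829, -0.4695, 0.0000] o=[-0.4202, -0.5942, 0.4100] → [0.2478, 0.4661, 0.2664, 0.8829, -0.4695, 0.0000]
J4: z=[0.8829, -0.4695, 0.0000] o=[-0.4346, -0.6213, -0.0289] → [0.0418, 0.0786, 0.2971, 0.8829, -0.4695, 0.0000]
J5: z=[0.8829, -0.4695, 0.0000] o=[-0.3296, -0.4238, -0.5314] → [-0.1941, -0.3651, 0.0734, 0.8829, -0.4695, 0.0000]
J6: z=[-0.4024, -0.7568, 0.5150] o=[-0.0103, -0.2494, -0.0256] → [0.1233, -0.1893, -0.1818, -0.4024, -0.7568, 0.5150]
V = J·q̇ = [0.3302, -0.0736, 0.3197, 0.9004, -0.0468, 0.2468]

0.3302 -0.0736 0.3197 0.9004 -0.0468 0.2468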